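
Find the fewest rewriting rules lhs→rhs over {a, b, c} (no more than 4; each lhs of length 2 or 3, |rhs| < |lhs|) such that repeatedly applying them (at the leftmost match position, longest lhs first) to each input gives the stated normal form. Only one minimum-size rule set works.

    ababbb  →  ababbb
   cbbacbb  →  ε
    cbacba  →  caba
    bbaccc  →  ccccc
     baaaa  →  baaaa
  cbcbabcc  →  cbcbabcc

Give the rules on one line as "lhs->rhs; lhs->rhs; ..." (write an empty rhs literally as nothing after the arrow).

bac->a; bba->cc; ccb->

  | ababbb
  | cbbacbb => ccccbb => ccb => ε
  | cbacba => caba
  | bbaccc => ccccc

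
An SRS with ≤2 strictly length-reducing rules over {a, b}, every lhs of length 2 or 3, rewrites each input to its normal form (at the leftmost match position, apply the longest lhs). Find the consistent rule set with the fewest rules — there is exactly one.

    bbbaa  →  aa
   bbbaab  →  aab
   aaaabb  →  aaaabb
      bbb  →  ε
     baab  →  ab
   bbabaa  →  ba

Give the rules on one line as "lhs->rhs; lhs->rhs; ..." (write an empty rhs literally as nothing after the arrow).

  | bbbaa => aa
  | bbbaab => aab
  | aaaabb
  | bbb => ε

baa->a; bbb->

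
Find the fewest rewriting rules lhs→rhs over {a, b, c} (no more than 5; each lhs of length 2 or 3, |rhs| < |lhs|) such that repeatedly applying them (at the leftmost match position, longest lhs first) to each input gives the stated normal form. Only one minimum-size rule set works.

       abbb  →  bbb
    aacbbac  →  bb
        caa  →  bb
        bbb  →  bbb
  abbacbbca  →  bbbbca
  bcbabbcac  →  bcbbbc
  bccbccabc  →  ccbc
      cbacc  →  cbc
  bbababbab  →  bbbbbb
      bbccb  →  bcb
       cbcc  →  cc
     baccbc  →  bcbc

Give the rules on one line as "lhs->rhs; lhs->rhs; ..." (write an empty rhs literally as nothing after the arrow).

ab->b; ac->; bcc->c; caa->bb

  | abbb => bbb
  | aacbbac => abbac => bbac => bb
  | caa => bb
  | bbb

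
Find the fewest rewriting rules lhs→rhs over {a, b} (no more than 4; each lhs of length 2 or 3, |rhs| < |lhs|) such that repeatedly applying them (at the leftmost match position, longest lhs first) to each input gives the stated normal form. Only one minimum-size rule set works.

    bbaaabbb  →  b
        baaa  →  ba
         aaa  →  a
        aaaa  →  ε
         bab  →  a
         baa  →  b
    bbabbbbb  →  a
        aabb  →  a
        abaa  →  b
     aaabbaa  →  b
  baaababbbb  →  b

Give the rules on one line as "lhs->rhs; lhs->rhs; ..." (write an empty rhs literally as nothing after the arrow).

  | bbaaabbb => aaaabbb => aabbb => bbb => ab => b
  | baaa => ba
  | aaa => a
  | aaaa => aa => ε

aa->; ab->b; abb->b; bb->a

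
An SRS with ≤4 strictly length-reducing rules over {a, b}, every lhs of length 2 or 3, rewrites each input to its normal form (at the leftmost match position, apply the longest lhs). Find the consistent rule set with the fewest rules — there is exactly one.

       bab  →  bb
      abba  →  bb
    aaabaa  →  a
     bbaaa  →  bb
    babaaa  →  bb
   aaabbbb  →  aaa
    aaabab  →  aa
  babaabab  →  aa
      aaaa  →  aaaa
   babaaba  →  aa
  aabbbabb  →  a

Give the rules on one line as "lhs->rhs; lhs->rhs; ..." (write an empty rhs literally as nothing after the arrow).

  | bab => bb
  | abba => aba => bb
  | aaabaa => aabba => aaba => abb => ab => a
  | bbaaa => bbaa => bba => bb

ab->a; aba->bb; ba->b; bbb->a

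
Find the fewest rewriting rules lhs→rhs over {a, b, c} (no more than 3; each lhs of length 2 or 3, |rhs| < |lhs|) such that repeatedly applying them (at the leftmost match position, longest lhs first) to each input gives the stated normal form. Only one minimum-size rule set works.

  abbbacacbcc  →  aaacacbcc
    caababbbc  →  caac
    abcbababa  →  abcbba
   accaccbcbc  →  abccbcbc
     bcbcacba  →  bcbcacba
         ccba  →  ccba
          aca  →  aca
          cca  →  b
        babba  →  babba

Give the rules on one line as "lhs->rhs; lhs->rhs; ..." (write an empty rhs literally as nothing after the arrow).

aba->; bbb->a; cca->b

  | abbbacacbcc => aaacacbcc
  | caababbbc => cabbbc => caac
  | abcbababa => abcbba
  | accaccbcbc => abccbcbc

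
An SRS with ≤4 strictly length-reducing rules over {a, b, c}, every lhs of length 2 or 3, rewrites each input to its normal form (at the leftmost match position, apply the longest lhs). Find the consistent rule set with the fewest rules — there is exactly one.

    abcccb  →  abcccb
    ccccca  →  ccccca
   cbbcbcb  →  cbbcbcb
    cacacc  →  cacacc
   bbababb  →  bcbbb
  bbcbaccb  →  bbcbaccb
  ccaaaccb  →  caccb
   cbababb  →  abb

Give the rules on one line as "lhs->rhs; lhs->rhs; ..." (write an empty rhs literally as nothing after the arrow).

  | abcccb
  | ccccca
  | cbbcbcb
  | cacacc

aaa->cb; bab->aa; caa->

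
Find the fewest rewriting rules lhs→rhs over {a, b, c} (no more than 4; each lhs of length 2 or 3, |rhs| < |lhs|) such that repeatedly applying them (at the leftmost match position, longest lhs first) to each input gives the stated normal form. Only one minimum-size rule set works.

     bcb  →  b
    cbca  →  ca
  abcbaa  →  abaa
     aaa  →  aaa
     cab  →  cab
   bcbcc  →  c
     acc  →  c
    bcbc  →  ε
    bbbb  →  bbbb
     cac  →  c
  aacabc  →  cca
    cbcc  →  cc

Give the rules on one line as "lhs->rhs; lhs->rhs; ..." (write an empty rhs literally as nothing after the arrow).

  | bcb => b
  | cbca => ca
  | abcbaa => abaa
  | aaa

aac->cc; ac->; bc->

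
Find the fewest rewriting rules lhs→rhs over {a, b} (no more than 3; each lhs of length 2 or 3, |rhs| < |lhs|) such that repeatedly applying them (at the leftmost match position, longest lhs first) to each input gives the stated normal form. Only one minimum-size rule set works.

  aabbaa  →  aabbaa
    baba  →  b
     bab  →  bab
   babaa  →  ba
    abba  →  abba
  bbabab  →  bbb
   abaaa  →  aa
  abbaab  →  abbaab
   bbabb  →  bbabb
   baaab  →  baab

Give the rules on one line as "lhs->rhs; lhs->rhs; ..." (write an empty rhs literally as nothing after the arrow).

aaa->aa; aba->

  | aabbaa
  | baba => b
  | bab
  | babaa => ba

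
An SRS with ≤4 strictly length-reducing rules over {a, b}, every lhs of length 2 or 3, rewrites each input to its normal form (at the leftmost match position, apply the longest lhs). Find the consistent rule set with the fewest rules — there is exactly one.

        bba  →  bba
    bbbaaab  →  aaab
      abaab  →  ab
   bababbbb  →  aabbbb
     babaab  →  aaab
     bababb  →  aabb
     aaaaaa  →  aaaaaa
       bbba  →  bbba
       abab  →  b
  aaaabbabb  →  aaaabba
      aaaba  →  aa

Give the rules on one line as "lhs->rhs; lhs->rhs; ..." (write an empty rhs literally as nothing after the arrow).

  | bba
  | bbbaaab => bbaaab => baaab => aaab
  | abaab => ab
  | bababbbb => baabbbb => aabbbb

aba->; baa->aa; bab->ba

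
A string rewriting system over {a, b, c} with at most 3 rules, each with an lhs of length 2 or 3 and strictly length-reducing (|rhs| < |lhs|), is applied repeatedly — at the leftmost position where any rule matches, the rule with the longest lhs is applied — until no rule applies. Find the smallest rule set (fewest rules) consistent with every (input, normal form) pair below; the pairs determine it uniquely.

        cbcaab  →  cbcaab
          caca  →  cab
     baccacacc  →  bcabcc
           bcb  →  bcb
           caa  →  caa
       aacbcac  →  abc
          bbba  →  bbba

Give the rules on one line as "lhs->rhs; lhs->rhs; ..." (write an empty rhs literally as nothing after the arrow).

ac->; aca->ab

  | cbcaab
  | caca => cab
  | baccacacc => bcacacc => bcabcc
  | bcb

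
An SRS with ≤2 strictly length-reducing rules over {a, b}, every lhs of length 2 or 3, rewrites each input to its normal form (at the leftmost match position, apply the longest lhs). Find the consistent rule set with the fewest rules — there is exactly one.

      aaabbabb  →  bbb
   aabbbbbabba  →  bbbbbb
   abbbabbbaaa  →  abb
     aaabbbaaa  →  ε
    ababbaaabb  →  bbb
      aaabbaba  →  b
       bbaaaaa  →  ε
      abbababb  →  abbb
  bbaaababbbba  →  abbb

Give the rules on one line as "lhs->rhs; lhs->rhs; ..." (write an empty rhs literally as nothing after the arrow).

  | aaabbabb => babbabb => bbabb => bbb
  | aabbbbbabba => bbbbbbabba => bbbbbbba => bbbbbb
  | abbbabbbaaa => abbbbbaaa => abbbbaa => abbba => abb
  | aaabbbaaa => babbbaaa => bbbaaa => bbaa => ba => ε

aa->b; ba->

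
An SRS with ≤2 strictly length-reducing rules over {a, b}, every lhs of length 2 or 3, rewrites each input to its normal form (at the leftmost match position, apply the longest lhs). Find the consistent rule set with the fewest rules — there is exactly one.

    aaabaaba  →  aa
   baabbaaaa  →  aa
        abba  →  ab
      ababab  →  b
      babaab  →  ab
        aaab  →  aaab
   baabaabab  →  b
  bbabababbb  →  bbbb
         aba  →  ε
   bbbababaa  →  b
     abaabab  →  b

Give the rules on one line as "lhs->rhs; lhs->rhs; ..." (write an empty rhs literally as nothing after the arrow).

  | aaabaaba => aaaba => aa
  | baabbaaaa => abbaaaa => abaaa => aa
  | abba => ab
  | ababab => bab => b

aba->; ba->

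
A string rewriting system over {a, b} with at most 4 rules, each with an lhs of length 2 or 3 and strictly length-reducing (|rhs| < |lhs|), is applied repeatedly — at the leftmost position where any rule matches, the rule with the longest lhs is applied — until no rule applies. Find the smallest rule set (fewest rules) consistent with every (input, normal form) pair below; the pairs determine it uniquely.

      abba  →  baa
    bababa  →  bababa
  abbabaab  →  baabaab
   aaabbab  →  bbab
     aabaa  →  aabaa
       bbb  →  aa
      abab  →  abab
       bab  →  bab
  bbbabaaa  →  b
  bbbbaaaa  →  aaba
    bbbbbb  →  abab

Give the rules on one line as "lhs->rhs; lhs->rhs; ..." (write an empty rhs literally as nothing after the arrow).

  | abba => baa
  | bababa
  | abbabaab => baabaab
  | aaabbab => bbab

aaa->; abb->ba; bbb->aa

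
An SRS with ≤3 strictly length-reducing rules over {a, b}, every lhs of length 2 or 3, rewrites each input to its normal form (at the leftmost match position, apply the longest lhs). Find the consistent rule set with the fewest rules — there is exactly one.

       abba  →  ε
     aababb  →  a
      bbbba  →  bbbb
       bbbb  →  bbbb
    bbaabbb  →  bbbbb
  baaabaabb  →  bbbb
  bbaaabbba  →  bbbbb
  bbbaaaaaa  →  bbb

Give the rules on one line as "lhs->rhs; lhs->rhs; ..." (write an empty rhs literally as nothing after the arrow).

ab->a; aba->; ba->b

  | abba => aba => ε
  | aababb => abb => ab => a
  | bbbba => bbbb
  | bbbb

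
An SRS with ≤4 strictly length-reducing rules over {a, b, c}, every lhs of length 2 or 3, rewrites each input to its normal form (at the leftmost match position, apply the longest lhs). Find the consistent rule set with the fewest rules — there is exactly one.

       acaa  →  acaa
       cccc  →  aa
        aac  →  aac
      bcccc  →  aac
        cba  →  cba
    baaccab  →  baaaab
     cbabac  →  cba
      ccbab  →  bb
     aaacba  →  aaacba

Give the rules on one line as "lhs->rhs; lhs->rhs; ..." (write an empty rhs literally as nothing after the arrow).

aba->b; bc->a; cc->a

  | acaa
  | cccc => acc => aa
  | aac
  | bcccc => accc => aac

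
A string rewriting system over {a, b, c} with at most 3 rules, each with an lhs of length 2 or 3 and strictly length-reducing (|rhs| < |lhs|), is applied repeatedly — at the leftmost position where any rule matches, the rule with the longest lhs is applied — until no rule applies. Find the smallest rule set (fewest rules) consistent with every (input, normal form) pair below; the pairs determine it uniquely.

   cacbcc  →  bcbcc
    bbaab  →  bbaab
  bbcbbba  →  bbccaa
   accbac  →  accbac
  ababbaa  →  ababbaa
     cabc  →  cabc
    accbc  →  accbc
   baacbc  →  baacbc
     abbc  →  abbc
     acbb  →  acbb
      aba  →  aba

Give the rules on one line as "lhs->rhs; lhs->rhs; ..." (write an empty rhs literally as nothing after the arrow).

bbb->ca; cac->bc

  | cacbcc => bcbcc
  | bbaab
  | bbcbbba => bbccaa
  | accbac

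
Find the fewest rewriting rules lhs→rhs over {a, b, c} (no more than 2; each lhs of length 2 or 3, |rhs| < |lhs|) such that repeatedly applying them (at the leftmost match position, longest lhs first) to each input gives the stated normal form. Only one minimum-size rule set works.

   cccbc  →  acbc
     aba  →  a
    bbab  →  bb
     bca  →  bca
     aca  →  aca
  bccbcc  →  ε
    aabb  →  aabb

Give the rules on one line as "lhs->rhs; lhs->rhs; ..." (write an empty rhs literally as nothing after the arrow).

  | cccbc => acbc
  | aba => a
  | bbab => bb
  | bca

ba->; cc->a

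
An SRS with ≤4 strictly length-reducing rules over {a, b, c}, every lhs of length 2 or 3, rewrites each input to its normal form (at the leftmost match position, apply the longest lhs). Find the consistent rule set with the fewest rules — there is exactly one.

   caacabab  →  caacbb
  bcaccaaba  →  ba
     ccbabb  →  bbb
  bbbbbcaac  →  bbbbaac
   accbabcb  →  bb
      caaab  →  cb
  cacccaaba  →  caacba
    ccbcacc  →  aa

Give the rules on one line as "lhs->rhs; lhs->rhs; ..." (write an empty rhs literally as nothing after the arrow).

  | caacabab => caacbab => caacbb
  | bcaccaaba => accaaba => aaaaba => aaaba => aaba => aba => ba
  | ccbabb => ababb => babb => bbb
  | bbbbbcaac => bbbbaac

ab->b; bc->; cc->a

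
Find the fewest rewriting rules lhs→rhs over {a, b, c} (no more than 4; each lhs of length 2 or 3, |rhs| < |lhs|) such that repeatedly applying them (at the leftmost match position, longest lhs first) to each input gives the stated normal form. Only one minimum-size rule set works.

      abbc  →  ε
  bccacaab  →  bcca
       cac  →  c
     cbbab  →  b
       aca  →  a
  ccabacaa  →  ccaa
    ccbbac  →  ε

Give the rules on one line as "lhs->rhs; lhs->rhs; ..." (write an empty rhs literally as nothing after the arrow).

  | abbc => ac => ε
  | bccacaab => bccaab => bcca
  | cac => c
  | cbbab => bab => b

ab->; abb->a; ac->; cb->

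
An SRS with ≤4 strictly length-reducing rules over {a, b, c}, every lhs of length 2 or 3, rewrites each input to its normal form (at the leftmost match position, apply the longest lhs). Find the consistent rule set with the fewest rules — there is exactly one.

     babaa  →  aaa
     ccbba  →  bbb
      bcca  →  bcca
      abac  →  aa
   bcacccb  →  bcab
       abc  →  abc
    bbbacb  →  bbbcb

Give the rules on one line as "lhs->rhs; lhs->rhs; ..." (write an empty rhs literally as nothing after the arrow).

  | babaa => abaa => aaa
  | ccbba => bbba => bbb
  | bcca
  | abac => aac => aa

ac->a; ba->a; bba->bb; ccb->bb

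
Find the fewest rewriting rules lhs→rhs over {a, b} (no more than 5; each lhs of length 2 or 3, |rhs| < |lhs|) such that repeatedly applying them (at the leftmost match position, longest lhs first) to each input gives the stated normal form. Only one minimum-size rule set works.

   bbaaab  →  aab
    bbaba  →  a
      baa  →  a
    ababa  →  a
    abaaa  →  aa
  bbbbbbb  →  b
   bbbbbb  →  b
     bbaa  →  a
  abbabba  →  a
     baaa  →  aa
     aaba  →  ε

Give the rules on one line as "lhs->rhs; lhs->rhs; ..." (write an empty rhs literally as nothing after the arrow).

  | bbaaab => baaab => aab
  | bbaba => baba => baa => a
  | baa => a
  | ababa => baba => baa => a

aba->ba; ba->; bab->ba; bb->b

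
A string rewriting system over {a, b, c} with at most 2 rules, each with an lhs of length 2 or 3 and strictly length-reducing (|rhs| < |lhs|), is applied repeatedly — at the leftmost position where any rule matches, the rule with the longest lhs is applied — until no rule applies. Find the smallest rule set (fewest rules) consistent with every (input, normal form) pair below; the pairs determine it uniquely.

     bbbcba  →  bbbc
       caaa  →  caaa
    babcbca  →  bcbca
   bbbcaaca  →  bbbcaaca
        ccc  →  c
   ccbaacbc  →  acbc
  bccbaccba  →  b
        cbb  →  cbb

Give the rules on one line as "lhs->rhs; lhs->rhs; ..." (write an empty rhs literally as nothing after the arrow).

ba->; cc->

  | bbbcba => bbbc
  | caaa
  | babcbca => bcbca
  | bbbcaaca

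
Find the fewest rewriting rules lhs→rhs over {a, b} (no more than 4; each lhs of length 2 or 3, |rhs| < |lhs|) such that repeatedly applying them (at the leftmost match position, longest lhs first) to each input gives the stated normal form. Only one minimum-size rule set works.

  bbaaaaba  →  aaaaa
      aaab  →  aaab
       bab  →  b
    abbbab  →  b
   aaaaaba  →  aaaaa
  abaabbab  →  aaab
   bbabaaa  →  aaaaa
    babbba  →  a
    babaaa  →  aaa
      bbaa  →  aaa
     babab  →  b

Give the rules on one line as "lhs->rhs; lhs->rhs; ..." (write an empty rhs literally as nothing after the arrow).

  | bbaaaaba => aaaaaba => aaaaa
  | aaab
  | bab => b
  | abbbab => bab => b

abb->; ba->; baa->aa; bb->a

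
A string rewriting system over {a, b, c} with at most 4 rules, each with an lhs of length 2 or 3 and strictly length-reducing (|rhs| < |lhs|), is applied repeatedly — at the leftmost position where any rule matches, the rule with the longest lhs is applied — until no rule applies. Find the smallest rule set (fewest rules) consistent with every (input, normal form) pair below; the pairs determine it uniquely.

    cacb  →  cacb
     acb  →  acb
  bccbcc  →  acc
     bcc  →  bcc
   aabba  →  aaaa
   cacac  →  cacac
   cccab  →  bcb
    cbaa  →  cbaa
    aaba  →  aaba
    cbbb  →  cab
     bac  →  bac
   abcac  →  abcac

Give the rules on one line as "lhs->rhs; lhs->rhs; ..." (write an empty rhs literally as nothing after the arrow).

  | cacb
  | acb
  | bccbcc => bcbcc => bbcc => acc
  | bcc

bb->a; cbc->bc; cca->bc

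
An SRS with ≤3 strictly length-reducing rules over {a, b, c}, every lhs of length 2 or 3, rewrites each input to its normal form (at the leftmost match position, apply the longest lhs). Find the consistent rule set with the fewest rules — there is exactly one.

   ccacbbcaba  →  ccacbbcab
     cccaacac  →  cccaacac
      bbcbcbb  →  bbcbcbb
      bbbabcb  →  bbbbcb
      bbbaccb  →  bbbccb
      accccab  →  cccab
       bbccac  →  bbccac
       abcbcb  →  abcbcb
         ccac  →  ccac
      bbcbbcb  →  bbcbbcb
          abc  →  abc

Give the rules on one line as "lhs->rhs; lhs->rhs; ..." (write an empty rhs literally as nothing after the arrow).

  | ccacbbcaba => ccacbbcab
  | cccaacac
  | bbcbcbb
  | bbbabcb => bbbbcb

acc->c; ba->b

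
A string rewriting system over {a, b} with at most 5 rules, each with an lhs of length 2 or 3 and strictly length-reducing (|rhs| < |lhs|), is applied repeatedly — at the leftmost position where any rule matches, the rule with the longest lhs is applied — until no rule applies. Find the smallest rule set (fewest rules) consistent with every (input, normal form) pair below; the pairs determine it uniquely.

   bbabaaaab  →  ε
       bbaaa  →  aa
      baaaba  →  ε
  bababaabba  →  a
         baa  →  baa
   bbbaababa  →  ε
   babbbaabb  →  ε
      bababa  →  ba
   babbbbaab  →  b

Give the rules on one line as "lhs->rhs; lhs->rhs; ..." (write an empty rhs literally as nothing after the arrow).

ab->b; bb->; bba->; bbb->

  | bbabaaaab => baaaab => baaab => baab => bab => bb => ε
  | bbaaa => aa
  | baaaba => baaba => baba => bba => ε
  | bababaabba => bbabaabba => baabba => babba => bbba => a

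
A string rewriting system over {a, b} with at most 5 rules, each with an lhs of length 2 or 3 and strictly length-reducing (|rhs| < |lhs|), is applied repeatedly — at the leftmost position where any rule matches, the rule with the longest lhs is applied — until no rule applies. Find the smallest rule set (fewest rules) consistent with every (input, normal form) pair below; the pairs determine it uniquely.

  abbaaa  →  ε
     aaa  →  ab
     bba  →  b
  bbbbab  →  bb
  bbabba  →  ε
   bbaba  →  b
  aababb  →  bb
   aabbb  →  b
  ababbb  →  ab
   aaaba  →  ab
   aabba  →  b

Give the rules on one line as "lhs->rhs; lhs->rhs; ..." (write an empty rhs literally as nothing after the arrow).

aa->; aaa->ab; ba->; bbb->b

  | abbaaa => abaa => aa => ε
  | aaa => ab
  | bba => b
  | bbbbab => bbab => bb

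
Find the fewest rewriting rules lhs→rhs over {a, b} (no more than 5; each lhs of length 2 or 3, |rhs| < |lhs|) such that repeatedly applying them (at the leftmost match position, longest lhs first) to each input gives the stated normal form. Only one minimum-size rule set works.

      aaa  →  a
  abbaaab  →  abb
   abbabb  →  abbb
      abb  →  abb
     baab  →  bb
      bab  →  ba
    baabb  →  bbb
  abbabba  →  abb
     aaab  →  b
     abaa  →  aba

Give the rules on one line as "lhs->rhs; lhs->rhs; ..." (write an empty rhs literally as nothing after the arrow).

aa->a; aab->b; bab->ba; bba->b

  | aaa => aa => a
  | abbaaab => abaab => abb
  | abbabb => abbb
  | abb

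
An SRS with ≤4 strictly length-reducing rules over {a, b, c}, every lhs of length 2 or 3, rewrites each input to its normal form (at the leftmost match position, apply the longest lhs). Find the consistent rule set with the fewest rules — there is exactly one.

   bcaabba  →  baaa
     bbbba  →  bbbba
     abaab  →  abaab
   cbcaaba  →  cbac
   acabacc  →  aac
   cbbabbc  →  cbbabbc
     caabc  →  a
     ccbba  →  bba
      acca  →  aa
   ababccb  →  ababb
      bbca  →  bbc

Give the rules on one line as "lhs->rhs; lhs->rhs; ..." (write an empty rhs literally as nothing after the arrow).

acb->aa; ca->c; cab->ac; cc->

  | bcaabba => bcabba => bacba => baaa
  | bbbba
  | abaab
  | cbcaaba => cbcaba => cbaca => cbac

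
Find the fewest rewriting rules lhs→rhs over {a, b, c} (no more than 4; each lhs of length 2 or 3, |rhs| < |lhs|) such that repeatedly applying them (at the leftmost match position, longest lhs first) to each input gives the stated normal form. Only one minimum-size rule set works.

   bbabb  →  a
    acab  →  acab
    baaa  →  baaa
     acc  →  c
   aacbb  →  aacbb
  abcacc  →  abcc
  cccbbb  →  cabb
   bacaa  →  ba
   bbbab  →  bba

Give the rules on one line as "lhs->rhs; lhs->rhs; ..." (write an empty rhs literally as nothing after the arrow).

acc->c; bab->a; caa->; ccb->a

  | bbabb => bab => a
  | acab
  | baaa
  | acc => c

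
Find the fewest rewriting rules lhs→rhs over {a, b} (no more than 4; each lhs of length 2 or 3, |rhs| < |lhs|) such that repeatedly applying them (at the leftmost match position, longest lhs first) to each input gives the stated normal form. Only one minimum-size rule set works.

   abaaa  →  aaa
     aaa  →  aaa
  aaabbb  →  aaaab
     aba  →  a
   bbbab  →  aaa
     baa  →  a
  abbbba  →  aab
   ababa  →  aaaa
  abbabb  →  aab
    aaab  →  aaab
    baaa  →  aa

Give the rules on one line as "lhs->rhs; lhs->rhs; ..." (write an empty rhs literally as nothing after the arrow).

ba->; bab->aa; bbb->ab

  | abaaa => aaa
  | aaa
  | aaabbb => aaaab
  | aba => a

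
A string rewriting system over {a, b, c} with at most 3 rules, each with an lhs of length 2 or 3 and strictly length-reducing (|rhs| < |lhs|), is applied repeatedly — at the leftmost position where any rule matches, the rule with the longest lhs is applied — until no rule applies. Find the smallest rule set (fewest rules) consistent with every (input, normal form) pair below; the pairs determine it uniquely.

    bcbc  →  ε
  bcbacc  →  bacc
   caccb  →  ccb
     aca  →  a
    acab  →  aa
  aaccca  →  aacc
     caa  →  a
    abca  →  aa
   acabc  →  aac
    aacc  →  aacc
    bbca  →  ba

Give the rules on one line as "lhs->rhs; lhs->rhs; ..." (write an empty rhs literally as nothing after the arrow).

  | bcbc => bc => ε
  | bcbacc => bacc
  | caccb => ccb
  | aca => a

bc->; ca->; cab->a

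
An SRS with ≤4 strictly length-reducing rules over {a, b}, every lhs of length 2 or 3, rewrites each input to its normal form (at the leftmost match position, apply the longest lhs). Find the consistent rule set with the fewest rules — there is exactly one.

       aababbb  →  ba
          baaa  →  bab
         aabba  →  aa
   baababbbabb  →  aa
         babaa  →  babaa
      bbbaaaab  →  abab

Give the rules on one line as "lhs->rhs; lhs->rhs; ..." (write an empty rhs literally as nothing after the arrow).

  | aababbb => babbb => ba
  | baaa => bab
  | aabba => bba => aa
  | baababbbabb => bbabbbabb => aabbbabb => bbbabb => abb => aa

aaa->ab; aab->b; bb->a; bbb->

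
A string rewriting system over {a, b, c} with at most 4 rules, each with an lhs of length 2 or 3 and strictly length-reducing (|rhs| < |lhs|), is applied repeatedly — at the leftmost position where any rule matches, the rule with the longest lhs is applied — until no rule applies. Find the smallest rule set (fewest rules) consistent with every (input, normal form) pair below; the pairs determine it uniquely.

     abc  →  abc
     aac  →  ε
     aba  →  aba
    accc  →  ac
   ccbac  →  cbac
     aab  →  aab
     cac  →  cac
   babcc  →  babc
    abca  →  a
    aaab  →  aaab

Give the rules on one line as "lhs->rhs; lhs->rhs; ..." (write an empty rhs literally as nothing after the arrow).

aac->; bca->; cc->c

  | abc
  | aac => ε
  | aba
  | accc => acc => ac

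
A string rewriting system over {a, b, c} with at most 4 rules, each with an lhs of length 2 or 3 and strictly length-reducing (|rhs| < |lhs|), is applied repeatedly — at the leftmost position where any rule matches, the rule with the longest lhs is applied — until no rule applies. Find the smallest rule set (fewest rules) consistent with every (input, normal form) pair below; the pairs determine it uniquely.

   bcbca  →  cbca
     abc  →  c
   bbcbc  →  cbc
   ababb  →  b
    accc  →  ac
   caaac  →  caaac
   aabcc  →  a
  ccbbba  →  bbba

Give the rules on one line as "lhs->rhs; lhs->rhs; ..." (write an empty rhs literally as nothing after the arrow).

  | bcbca => cbca
  | abc => c
  | bbcbc => bcbc => cbc
  | ababb => abb => b

ab->; bcb->cb; cc->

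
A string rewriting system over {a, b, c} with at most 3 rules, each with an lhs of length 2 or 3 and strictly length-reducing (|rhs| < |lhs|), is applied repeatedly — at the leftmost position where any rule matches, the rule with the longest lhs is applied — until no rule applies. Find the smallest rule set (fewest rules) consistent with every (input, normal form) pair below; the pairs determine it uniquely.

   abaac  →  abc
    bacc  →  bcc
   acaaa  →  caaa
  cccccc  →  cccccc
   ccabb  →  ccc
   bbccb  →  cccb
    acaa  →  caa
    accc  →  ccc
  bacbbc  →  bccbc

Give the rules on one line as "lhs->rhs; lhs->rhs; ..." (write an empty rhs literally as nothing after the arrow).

ac->c; acb->cc; bb->c

  | abaac => abac => abc
  | bacc => bcc
  | acaaa => caaa
  | cccccc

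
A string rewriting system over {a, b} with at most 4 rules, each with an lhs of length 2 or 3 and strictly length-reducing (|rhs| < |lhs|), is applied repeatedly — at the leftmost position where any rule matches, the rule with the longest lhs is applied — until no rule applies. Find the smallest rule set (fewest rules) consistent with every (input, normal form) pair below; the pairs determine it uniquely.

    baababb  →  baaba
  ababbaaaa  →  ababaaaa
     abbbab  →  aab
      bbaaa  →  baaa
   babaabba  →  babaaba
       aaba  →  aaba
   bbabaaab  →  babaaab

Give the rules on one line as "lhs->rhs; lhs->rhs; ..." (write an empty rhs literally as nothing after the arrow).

bb->; bba->ba; bbb->

  | baababb => baaba
  | ababbaaaa => ababaaaa
  | abbbab => aab
  | bbaaa => baaa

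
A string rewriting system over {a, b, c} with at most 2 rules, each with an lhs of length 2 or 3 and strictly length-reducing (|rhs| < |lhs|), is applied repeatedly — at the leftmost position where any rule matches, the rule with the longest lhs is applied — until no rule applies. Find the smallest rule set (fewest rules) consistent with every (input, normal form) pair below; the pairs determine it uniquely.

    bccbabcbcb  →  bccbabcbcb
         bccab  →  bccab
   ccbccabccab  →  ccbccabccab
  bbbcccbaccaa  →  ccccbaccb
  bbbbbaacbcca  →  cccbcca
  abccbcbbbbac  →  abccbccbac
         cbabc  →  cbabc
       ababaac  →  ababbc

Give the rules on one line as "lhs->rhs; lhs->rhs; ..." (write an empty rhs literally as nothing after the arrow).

  | bccbabcbcb
  | bccab
  | ccbccabccab
  | bbbcccbaccaa => ccccbaccaa => ccccbaccb

aa->b; bbb->c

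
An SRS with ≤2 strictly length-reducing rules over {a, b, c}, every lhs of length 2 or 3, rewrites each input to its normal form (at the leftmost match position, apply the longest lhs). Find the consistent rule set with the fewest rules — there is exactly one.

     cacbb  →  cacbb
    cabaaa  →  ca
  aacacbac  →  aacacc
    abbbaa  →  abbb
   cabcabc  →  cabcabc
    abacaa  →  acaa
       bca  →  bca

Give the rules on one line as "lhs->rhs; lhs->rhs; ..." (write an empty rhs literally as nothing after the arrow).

ba->; baa->b

  | cacbb
  | cabaaa => caba => ca
  | aacacbac => aacacc
  | abbbaa => abbb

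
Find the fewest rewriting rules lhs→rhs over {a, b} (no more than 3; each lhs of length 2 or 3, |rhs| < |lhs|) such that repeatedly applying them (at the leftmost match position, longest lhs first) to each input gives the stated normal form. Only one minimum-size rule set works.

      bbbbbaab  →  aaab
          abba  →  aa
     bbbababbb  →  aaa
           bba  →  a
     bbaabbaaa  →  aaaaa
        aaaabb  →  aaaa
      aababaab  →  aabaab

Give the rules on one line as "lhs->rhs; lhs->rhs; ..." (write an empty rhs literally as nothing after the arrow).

  | bbbbbaab => abbaab => aaab
  | abba => aa
  | bbbababbb => aababbb => aabbb => aaa
  | bba => a

bab->b; bb->; bbb->a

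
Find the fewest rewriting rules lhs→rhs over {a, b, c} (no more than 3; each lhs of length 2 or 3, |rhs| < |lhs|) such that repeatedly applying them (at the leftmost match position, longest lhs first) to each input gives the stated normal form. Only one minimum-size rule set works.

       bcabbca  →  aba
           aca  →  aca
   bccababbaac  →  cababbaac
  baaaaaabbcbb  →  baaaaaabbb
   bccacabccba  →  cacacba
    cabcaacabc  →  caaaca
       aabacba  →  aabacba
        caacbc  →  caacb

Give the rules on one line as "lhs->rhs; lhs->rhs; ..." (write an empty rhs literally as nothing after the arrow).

bc->; cbc->cb

  | bcabbca => abbca => aba
  | aca
  | bccababbaac => cababbaac
  | baaaaaabbcbb => baaaaaabbb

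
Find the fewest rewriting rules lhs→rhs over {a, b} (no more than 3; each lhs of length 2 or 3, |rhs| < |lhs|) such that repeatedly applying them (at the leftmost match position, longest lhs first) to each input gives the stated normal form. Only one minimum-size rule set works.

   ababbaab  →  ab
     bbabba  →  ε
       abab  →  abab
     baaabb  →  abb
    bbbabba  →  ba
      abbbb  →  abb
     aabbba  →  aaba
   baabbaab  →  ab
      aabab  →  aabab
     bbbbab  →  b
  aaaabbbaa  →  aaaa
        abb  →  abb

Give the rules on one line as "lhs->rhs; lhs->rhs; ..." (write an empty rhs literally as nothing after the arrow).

baa->; bba->; bbb->b

  | ababbaab => abaab => ab
  | bbabba => bba => ε
  | abab
  | baaabb => abb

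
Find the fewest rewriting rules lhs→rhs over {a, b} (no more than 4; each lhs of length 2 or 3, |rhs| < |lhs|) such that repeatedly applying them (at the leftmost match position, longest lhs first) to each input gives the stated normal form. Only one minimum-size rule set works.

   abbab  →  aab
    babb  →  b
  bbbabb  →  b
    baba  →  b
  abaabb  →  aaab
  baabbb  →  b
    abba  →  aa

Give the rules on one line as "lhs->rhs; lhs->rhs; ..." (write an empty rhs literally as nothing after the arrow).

aba->aa; ba->b; bb->b

  | abbab => abab => aab
  | babb => bbb => bb => b
  | bbbabb => bbabb => babb => bbb => bb => b
  | baba => bba => ba => b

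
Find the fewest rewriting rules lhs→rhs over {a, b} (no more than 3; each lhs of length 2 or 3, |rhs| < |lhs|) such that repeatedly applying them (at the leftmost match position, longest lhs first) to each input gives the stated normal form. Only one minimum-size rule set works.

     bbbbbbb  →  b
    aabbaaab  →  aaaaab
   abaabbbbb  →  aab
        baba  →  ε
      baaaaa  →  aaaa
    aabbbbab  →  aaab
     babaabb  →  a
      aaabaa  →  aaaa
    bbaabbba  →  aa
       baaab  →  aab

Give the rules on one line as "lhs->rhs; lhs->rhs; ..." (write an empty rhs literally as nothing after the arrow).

ba->; bb->

  | bbbbbbb => bbbbb => bbb => b
  | aabbaaab => aaaaab
  | abaabbbbb => aabbbbb => aabbb => aab
  | baba => ba => ε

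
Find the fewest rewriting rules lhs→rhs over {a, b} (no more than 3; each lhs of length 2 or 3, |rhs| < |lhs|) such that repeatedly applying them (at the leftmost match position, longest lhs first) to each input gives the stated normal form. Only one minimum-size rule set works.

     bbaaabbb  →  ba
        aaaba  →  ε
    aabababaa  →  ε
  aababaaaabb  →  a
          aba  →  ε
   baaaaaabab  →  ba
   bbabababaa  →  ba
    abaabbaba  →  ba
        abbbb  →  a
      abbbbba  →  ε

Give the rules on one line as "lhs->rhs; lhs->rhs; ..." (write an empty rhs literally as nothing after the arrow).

aa->; ab->a; baa->

  | bbaaabbb => babbb => babb => bab => ba
  | aaaba => aba => aa => ε
  | aabababaa => bababaa => baabaa => baa => ε
  | aababaaaabb => babaaaabb => baaaaabb => aaabb => abb => ab => a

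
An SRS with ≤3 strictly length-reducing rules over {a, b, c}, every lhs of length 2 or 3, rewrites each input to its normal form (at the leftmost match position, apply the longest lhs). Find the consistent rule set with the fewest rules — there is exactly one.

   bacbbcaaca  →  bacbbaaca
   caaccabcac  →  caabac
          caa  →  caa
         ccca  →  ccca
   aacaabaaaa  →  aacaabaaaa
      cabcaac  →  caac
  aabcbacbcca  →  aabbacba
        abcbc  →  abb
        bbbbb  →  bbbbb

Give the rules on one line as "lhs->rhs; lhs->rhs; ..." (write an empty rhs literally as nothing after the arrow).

acc->; bc->b; cab->

  | bacbbcaaca => bacbbaaca
  | caaccabcac => caabcac => caabac
  | caa
  | ccca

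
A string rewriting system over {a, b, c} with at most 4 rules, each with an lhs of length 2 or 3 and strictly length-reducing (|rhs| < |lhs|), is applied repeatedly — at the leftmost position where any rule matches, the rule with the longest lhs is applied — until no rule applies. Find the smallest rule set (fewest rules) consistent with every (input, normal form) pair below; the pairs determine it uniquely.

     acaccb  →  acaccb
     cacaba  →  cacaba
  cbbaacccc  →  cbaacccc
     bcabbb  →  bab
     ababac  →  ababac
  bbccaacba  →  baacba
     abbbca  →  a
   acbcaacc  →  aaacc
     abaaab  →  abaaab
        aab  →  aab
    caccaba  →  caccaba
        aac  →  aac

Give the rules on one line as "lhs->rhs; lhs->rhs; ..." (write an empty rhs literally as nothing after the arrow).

abc->; bb->b; bc->b; cbc->

  | acaccb
  | cacaba
  | cbbaacccc => cbaacccc
  | bcabbb => babbb => babb => bab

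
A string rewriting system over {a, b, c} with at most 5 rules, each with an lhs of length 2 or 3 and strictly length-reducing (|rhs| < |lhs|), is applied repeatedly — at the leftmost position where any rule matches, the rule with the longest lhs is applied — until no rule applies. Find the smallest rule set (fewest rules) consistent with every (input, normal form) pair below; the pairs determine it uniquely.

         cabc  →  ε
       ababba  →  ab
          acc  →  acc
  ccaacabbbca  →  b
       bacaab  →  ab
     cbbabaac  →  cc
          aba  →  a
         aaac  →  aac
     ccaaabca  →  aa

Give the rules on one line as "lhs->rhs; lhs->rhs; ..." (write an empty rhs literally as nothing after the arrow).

aaa->aa; ba->; bc->; ca->

  | cabc => bc => ε
  | ababba => abba => ab
  | acc
  | ccaacabbbca => cacabbbca => cabbbca => bbbca => bba => b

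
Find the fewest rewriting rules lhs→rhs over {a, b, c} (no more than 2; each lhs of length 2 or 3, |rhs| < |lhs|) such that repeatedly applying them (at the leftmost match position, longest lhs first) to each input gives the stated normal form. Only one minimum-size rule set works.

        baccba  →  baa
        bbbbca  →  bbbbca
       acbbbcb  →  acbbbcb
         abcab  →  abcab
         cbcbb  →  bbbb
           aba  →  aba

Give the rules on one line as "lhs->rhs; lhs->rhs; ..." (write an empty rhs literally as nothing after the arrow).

  | baccba => baa
  | bbbbca
  | acbbbcb
  | abcab

cbc->bb; ccb->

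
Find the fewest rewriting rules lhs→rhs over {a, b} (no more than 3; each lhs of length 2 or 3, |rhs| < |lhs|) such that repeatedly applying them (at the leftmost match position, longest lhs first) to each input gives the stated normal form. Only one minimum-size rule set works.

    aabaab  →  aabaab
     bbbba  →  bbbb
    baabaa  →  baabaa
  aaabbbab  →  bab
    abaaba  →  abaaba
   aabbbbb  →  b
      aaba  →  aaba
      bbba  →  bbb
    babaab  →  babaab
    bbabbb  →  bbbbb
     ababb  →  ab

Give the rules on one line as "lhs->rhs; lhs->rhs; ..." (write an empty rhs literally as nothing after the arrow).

  | aabaab
  | bbbba => bbbb
  | baabaa
  | aaabbbab => abbbab => bab

aaa->a; abb->; bba->bb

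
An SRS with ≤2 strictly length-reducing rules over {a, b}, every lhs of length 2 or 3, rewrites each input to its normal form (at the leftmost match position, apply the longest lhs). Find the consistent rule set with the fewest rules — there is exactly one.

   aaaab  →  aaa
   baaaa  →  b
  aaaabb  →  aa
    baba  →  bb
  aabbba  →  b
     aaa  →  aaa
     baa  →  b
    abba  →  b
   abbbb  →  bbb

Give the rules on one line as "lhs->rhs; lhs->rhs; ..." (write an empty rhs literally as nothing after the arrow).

  | aaaab => aaa
  | baaaa => baaa => baa => ba => b
  | aaaabb => aaab => aa
  | baba => bba => bb

ab->; ba->b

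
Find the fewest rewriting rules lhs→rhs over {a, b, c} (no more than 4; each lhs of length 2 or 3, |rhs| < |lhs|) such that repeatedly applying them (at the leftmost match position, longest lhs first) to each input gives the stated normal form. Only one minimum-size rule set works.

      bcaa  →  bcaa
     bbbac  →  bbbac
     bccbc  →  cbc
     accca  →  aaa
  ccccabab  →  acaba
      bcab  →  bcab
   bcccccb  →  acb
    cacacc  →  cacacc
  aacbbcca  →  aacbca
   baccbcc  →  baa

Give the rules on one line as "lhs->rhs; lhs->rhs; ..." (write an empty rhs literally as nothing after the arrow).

bab->ba; bcc->c; ccc->a

  | bcaa
  | bbbac
  | bccbc => cbc
  | accca => aaa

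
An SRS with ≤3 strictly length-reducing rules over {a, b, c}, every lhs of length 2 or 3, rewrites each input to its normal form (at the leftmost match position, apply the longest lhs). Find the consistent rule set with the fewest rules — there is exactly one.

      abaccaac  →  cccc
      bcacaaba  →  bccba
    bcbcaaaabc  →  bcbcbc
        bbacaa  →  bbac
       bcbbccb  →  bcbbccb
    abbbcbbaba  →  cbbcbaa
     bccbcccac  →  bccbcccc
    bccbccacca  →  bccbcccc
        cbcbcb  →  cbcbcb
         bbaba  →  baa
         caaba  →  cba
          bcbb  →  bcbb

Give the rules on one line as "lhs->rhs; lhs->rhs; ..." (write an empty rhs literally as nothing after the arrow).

  | abaccaac => caccaac => cccaac => cccac => cccc
  | bcacaaba => bccaaba => bccaba => bccba
  | bcbcaaaabc => bcbcaaabc => bcbcaabc => bcbcabc => bcbcbc
  | bbacaa => bbaca => bbac

ab->c; bab->a; ca->c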